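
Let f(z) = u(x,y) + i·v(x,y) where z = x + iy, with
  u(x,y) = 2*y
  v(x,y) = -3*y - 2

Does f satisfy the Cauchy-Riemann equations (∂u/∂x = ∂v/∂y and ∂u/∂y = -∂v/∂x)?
∂u/∂x = 0
∂v/∂y = -3
∂u/∂y = 2
∂v/∂x = 0
∂u/∂x ≠ ∂v/∂y and ∂u/∂y ≠ -∂v/∂x; the Cauchy-Riemann equations are not satisfied, so f is not analytic.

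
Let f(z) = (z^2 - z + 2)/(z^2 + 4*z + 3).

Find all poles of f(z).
The singularities of f are the zeros of the denominator. Factoring,
  z^2 + 4*z + 3 = (z + 3)*(z + 1)
so the candidates are z = -3, z = -1.

Check the numerator P(z) = z^2 - z + 2 at each one:
  P(-3) = 14 ≠ 0, so z = -3 is a (simple) pole.
  P(-1) = 4 ≠ 0, so z = -1 is a (simple) pole.

Poles of f: {-3, -1}

Final answer: {-3, -1}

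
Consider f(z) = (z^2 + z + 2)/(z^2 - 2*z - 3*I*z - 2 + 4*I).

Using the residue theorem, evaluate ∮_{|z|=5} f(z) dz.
By the residue theorem, ∮_C f(z) dz = 2πi · (sum of the residues of f at the poles inside |z| = 5).

The denominator factors as (z - 2*I)*(z - 2 - I), so the singularities of f are simple poles at z = 2*I, z = 2 + I.
  |2*I|² = 4 < 25 = 5², so this pole is inside the contour.
  |2 + I|² = 5 < 25 = 5², so this pole is inside the contour.

With P(z) = z^2 + z + 2 and Q(z) = z^2 - 2*z - 3*I*z - 2 + 4*I, each pole is simple, so Res(f, z₀) = P(z₀)/Q'(z₀) with Q'(z) = 2*z - 2 - 3*I.
  Res(f, 2*I) = P(2*I)/Q'(2*I) = (-2 + 2*I)/(-2 + I) = 6/5 - 2*I/5
  Res(f, 2 + I) = P(2 + I)/Q'(2 + I) = (7 + 5*I)/(2 - I) = 9/5 + 17*I/5

Sum of residues inside C: 3 + 3*I
∮_C f(z) dz = 2πi · (3 + 3*I) = pi*(-6 + 6*I)

Final answer: pi*(-6 + 6*I)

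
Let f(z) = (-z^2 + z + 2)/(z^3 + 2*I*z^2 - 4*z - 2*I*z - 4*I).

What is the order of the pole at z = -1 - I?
2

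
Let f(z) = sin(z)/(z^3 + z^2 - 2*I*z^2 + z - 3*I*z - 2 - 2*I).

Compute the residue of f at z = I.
Write f(z) = P(z)/Q(z) with P(z) = sin(z) and Q(z) = z^3 + z^2 - 2*I*z^2 + z - 3*I*z - 2 - 2*I.
The denominator factors as Q(z) = (z + 1 + I)*(z - I)*(z - 2*I), so z = I is a simple zero of Q and P is analytic there; z = I is therefore a simple pole and
  Res(f, z₀) = P(z₀)/Q'(z₀).

Q'(z) = 3*z^2 + 2*z - 4*I*z + 1 - 3*I, so Q'(I) = 2 - I.
P(I) = I*sinh(1).

Res(f, I) = (I*sinh(1))/(2 - I) = (-1/5 + 2*I/5)*sinh(1)

Final answer: (-1/5 + 2*I/5)*sinh(1)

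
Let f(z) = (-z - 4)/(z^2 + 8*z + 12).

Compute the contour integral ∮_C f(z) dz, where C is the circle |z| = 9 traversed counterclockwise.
By the residue theorem, ∮_C f(z) dz = 2πi · (sum of the residues of f at the poles inside |z| = 9).

The denominator factors as (z + 6)*(z + 2), so the singularities of f are simple poles at z = -6, z = -2.
  |-6|² = 36 < 81 = 9², so this pole is inside the contour.
  |-2|² = 4 < 81 = 9², so this pole is inside the contour.

With P(z) = -z - 4 and Q(z) = z^2 + 8*z + 12, each pole is simple, so Res(f, z₀) = P(z₀)/Q'(z₀) with Q'(z) = 2*z + 8.
  Res(f, -6) = P(-6)/Q'(-6) = (2)/(-4) = -1/2
  Res(f, -2) = P(-2)/Q'(-2) = (-2)/(4) = -1/2

Sum of residues inside C: -1
∮_C f(z) dz = 2πi · (-1) = -2*I*pi

Final answer: -2*I*pi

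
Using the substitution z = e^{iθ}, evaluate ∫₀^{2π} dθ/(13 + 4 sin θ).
Call the integral J. The integrand is 2π-periodic and we integrate over a full period, so shifting θ does not change the value (θ → θ + π/2 turns sin θ into cos θ). Hence
  J = ∫₀^{2π} dθ/(13 + 4 cos θ).
Put z = e^{iθ}: then cos θ = (z + 1/z)/2, dθ = dz/(iz), and z runs once counterclockwise around |z| = 1:
  J = ∮_{|z|=1} 1/(13 + 4*(z + 1/z)/2) · dz/(iz) = (2/i) ∮_{|z|=1} dz/(4*z^2 + 26*z + 4).
The roots of 4*z^2 + 26*z + 4 are z = (-13 ± sqrt(13^2 - 4^2))/4, with sqrt(153) = 3*sqrt(17); their product is 1, so only z₊ = -13/4 + 3*sqrt(17)/4 lies inside the unit circle (z₋ = -13/4 - 3*sqrt(17)/4 lies outside).
z₊ is a simple zero of q(z) = 4*z^2 + 26*z + 4, so Res(1/q, z₊) = 1/q'(z₊) with q'(z) = 8*z + 26; and q'(z₊) = 4*(z₊ - z₋) = 6*sqrt(17).
Therefore J = (2/i) · 2πi · 1/(6*sqrt(17)) = 2*pi/(3*sqrt(17)) = 2*sqrt(17)*pi/51

Final answer: 2*sqrt(17)*pi/51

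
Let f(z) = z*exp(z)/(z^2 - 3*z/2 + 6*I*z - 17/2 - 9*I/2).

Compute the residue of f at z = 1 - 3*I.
Write f(z) = P(z)/Q(z) with P(z) = z*exp(z) and Q(z) = z^2 - 3*z/2 + 6*I*z - 17/2 - 9*I/2.
The denominator factors as Q(z) = (z - 1 + 3*I)*(z - 1/2 + 3*I), so z = 1 - 3*I is a simple zero of Q and P is analytic there; z = 1 - 3*I is therefore a simple pole and
  Res(f, z₀) = P(z₀)/Q'(z₀).

Q'(z) = 2*z - 3/2 + 6*I, so Q'(1 - 3*I) = 1/2.
P(1 - 3*I) = (1 - 3*I)*exp(1 - 3*I).

Res(f, 1 - 3*I) = ((1 - 3*I)*exp(1 - 3*I))/(1/2) = (2 - 6*I)*exp(1 - 3*I)

Final answer: (2 - 6*I)*exp(1 - 3*I)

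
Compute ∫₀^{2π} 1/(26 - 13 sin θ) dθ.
Call the integral J. The integrand is 2π-periodic and we integrate over a full period, so shifting θ does not change the value (θ → θ + π/2 turns sin θ into cos θ; θ → θ + π flips the sign of the trig term). Hence
  J = ∫₀^{2π} dθ/(26 + 13 cos θ).
Put z = e^{iθ}: then cos θ = (z + 1/z)/2, dθ = dz/(iz), and z runs once counterclockwise around |z| = 1:
  J = ∮_{|z|=1} 1/(26 + 13*(z + 1/z)/2) · dz/(iz) = (2/i) ∮_{|z|=1} dz/(13*z^2 + 52*z + 13).
The roots of 13*z^2 + 52*z + 13 are z = (-26 ± sqrt(26^2 - 13^2))/13, with sqrt(507) = 13*sqrt(3); their product is 1, so only z₊ = -2 + sqrt(3) lies inside the unit circle (z₋ = -2 - sqrt(3) lies outside).
z₊ is a simple zero of q(z) = 13*z^2 + 52*z + 13, so Res(1/q, z₊) = 1/q'(z₊) with q'(z) = 26*z + 52; and q'(z₊) = 13*(z₊ - z₋) = 26*sqrt(3).
Therefore J = (2/i) · 2πi · 1/(26*sqrt(3)) = 2*pi/(13*sqrt(3)) = 2*sqrt(3)*pi/39

Final answer: 2*sqrt(3)*pi/39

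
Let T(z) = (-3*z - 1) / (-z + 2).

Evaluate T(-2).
Substitute z = -2:
  numerator:   -3*(-2) - 1 = 5
  denominator: -(-2) + 2 = 4
T(-2) = (5)/(4) = 5/4

Final answer: 5/4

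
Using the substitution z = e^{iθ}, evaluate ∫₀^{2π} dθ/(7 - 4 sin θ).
Call the integral J. The integrand is 2π-periodic and we integrate over a full period, so shifting θ does not change the value (θ → θ + π/2 turns sin θ into cos θ; θ → θ + π flips the sign of the trig term). Hence
  J = ∫₀^{2π} dθ/(7 + 4 cos θ).
Put z = e^{iθ}: then cos θ = (z + 1/z)/2, dθ = dz/(iz), and z runs once counterclockwise around |z| = 1:
  J = ∮_{|z|=1} 1/(7 + 4*(z + 1/z)/2) · dz/(iz) = (2/i) ∮_{|z|=1} dz/(4*z^2 + 14*z + 4).
The roots of 4*z^2 + 14*z + 4 are z = (-7 ± sqrt(7^2 - 4^2))/4, with sqrt(33) = sqrt(33); their product is 1, so only z₊ = -7/4 + sqrt(33)/4 lies inside the unit circle (z₋ = -7/4 - sqrt(33)/4 lies outside).
z₊ is a simple zero of q(z) = 4*z^2 + 14*z + 4, so Res(1/q, z₊) = 1/q'(z₊) with q'(z) = 8*z + 14; and q'(z₊) = 4*(z₊ - z₋) = 2*sqrt(33).
Therefore J = (2/i) · 2πi · 1/(2*sqrt(33)) = 2*pi/(sqrt(33)) = 2*sqrt(33)*pi/33

Final answer: 2*sqrt(33)*pi/33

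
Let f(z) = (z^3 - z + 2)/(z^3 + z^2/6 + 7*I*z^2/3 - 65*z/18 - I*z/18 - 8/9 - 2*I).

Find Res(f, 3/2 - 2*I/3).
4547/17862 - 2045*I/2977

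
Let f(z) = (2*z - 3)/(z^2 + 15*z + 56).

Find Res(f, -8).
Write f(z) = P(z)/Q(z) with P(z) = 2*z - 3 and Q(z) = z^2 + 15*z + 56.
The denominator factors as Q(z) = (z + 8)*(z + 7), so z = -8 is a simple zero of Q and P is analytic there; z = -8 is therefore a simple pole and
  Res(f, z₀) = P(z₀)/Q'(z₀).

Q'(z) = 2*z + 15, so Q'(-8) = -1.
P(-8) = -19.

Res(f, -8) = (-19)/(-1) = 19

Final answer: 19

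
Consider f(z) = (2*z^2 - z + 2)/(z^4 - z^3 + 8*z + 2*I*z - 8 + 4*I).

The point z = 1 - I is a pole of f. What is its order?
Factor the denominator:
  z^4 - z^3 + 8*z + 2*I*z - 8 + 4*I = (z - 1 + I)^2*(z - 1 - 2*I)*(z + 2)

The numerator P(z) = 2*z^2 - z + 2 has P(1 - I) = 1 - 3*I ≠ 0, so no factor of (z - 1 + I) cancels.
Near z = 1 - I we can therefore write f(z) = g(z)/(z - 1 + I)^2 with g analytic at 1 - I and g(1 - I) ≠ 0 (g is the numerator divided by the remaining denominator factors).

Hence z = 1 - I is a pole of order 2.

Final answer: 2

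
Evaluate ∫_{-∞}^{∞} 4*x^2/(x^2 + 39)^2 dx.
Let f(z) = 4*z^2/(z^2 + 39)^2. The denominator has no real zeros and deg Q - deg P = 2 ≥ 2, so the integral of f over the upper semicircle |z| = R tends to 0 as R → ∞. Closing the contour in the upper half-plane,
  ∫_{-∞}^{∞} f(x) dx = 2πi · Σ Res(f, z_k)  over the poles with Im z_k > 0.

Zeros of the denominator: z^2 + 39 = 0 gives z = ±sqrt(39)*I.
Upper half-plane: z = sqrt(39)*I (a pole of order 2).

Write f(z) = g(z)/(z - sqrt(39)*I)^2 with g(z) = 4*z^2/(z + sqrt(39)*I)^2. For a double pole, Res(f, z₀) = g'(z₀):
  g'(z) = 8*sqrt(39)*I*z/(z + sqrt(39)*I)^3
  Res(f, sqrt(39)*I) = g'(sqrt(39)*I) = -sqrt(39)*I/39

∫_{-∞}^{∞} f(x) dx = 2πi · (-sqrt(39)*I/39) = 2*sqrt(39)*pi/39

Final answer: 2*sqrt(39)*pi/39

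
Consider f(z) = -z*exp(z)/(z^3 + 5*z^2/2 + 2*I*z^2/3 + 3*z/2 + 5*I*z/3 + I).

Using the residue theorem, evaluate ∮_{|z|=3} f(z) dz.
pi*(24/13 - 36*I/13)*exp(-1) + pi*(-456/1261 - 720*I/1261)*exp(-2*I/3) + pi*(-144/97 + 324*I/97)*exp(-3/2)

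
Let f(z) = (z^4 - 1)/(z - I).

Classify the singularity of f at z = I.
removable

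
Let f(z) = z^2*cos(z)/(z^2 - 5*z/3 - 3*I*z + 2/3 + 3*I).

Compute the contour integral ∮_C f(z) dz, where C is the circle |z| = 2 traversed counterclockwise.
pi*(-27/41 + 3*I/41)*cos(1)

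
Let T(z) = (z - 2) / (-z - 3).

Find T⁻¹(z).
Set w = T(z) = (z - 2) / (-z - 3) and solve for z:
  w*(-z - 3) = z - 2
  -3*w + z*(-w - 1) + 2 = 0
  z*(-w - 1) = 3*w - 2
  z = (2 - 3*w)/(w + 1)
Renaming the variable, T⁻¹(z) = (-3*z + 2)/(z + 1).
(Check: ad - bc = -5 ≠ 0, so T is invertible.)

Final answer: (-3*z + 2)/(z + 1)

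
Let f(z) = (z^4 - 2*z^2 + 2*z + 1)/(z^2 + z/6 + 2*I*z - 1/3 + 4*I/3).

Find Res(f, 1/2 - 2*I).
-2067/1544 + 4077*I/386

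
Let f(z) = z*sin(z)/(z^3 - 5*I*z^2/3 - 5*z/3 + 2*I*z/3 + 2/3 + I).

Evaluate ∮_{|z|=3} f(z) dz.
By the residue theorem, ∮_C f(z) dz = 2πi · (sum of the residues of f at the poles inside |z| = 3).

The denominator factors as (z + 1 - 2*I/3)*(z - I)*(z - 1), so the singularities of f are simple poles at z = -1 + 2*I/3, z = I, z = 1.
  |-1 + 2*I/3|² = 13/9 < 9 = 3², so this pole is inside the contour.
  |I|² = 1 < 9 = 3², so this pole is inside the contour.
  |1|² = 1 < 9 = 3², so this pole is inside the contour.

With P(z) = z*sin(z) and Q(z) = z^3 - 5*I*z^2/3 - 5*z/3 + 2*I*z/3 + 2/3 + I, each pole is simple, so Res(f, z₀) = P(z₀)/Q'(z₀) with Q'(z) = 3*z^2 - 10*I*z/3 - 5/3 + 2*I/3.
  Res(f, -1 + 2*I/3) = P(-1 + 2*I/3)/Q'(-1 + 2*I/3) = ((1 - 2*I/3)*sin(1 - 2*I/3))/(20/9) = (9/20 - 3*I/10)*sin(1 - 2*I/3)
  Res(f, I) = P(I)/Q'(I) = (-sinh(1))/(-4/3 + 2*I/3) = (3/5 + 3*I/10)*sinh(1)
  Res(f, 1) = P(1)/Q'(1) = (sin(1))/(4/3 - 8*I/3) = (3/20 + 3*I/10)*sin(1)

Sum of residues inside C: (9/20 - 3*I/10)*sin(1 - 2*I/3) + (3/20 + 3*I/10)*sin(1) + (3/5 + 3*I/10)*sinh(1)
∮_C f(z) dz = 2πi · ((9/20 - 3*I/10)*sin(1 - 2*I/3) + (3/20 + 3*I/10)*sin(1) + (3/5 + 3*I/10)*sinh(1)) = pi*(-3/5 + 3*I/10)*sin(1) + pi*(3/5 + 9*I/10)*sin(1 - 2*I/3) + pi*(-3/5 + 6*I/5)*sinh(1)

Final answer: pi*(-3/5 + 3*I/10)*sin(1) + pi*(3/5 + 9*I/10)*sin(1 - 2*I/3) + pi*(-3/5 + 6*I/5)*sinh(1)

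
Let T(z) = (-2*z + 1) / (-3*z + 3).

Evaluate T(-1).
Substitute z = -1:
  numerator:   -2*(-1) + 1 = 3
  denominator: -3*(-1) + 3 = 6
T(-1) = (3)/(6) = 1/2

Final answer: 1/2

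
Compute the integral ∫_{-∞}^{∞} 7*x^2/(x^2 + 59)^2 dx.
7*sqrt(59)*pi/118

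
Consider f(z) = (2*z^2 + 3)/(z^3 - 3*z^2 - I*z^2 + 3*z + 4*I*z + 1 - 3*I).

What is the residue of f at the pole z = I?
1/4 + I/4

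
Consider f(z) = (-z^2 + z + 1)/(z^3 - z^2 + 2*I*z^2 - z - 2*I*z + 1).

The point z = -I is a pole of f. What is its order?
Factor the denominator:
  z^3 - z^2 + 2*I*z^2 - z - 2*I*z + 1 = (z + I)^2*(z - 1)

The numerator P(z) = -z^2 + z + 1 has P(-I) = 2 - I ≠ 0, so no factor of (z + I) cancels.
Near z = -I we can therefore write f(z) = g(z)/(z + I)^2 with g analytic at -I and g(-I) ≠ 0 (g is the numerator divided by the remaining denominator factors).

Hence z = -I is a pole of order 2.

Final answer: 2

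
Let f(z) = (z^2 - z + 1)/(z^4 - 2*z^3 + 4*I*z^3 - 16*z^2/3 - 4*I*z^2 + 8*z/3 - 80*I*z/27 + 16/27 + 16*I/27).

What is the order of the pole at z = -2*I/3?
3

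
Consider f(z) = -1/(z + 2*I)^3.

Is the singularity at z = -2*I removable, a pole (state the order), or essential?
Write f(z) = g(z)/(z + 2*I)^3 with g(z) = -1.
g is entire and g(-2*I) = -1 ≠ 0, so no factor of (z + 2*I) cancels: the Laurent expansion of f about z = -2*I starts at the power -3, i.e. lim_{z→z₀} (z - z₀)^3 f(z) = -1 is finite and nonzero.
So z = -2*I is a pole of order 3.

Final answer: pole of order 3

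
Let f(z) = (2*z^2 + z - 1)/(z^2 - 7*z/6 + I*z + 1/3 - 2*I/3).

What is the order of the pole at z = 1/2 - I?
Factor the denominator:
  z^2 - 7*z/6 + I*z + 1/3 - 2*I/3 = (z - 1/2 + I)*(z - 2/3)

The numerator P(z) = 2*z^2 + z - 1 has P(1/2 - I) = -2 - 3*I ≠ 0, so no factor of (z - 1/2 + I) cancels.
Near z = 1/2 - I we can therefore write f(z) = g(z)/(z - 1/2 + I) with g analytic at 1/2 - I and g(1/2 - I) ≠ 0 (g is the numerator divided by the remaining denominator factors).

Hence z = 1/2 - I is a pole of order 1.

Final answer: 1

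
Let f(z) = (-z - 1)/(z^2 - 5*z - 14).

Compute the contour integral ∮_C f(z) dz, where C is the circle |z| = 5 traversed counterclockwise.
By the residue theorem, ∮_C f(z) dz = 2πi · (sum of the residues of f at the poles inside |z| = 5).

The denominator factors as (z + 2)*(z - 7), so the singularities of f are simple poles at z = -2, z = 7.
  |-2|² = 4 < 25 = 5², so this pole is inside the contour.
  |7|² = 49 > 25 = 5², so this pole is outside the contour.

With P(z) = -z - 1 and Q(z) = z^2 - 5*z - 14, each pole is simple, so Res(f, z₀) = P(z₀)/Q'(z₀) with Q'(z) = 2*z - 5.
  Res(f, -2) = P(-2)/Q'(-2) = (1)/(-9) = -1/9

∮_C f(z) dz = 2πi · (-1/9) = -2*I*pi/9

Final answer: -2*I*pi/9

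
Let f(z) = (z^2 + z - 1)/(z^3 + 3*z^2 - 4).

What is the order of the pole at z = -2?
2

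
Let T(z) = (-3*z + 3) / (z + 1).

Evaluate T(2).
Substitute z = 2:
  numerator:   -3*(2) + 3 = -3
  denominator: (2) + 1 = 3
T(2) = (-3)/(3) = -1

Final answer: -1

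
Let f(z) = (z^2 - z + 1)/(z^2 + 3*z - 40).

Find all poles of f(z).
The singularities of f are the zeros of the denominator. Factoring,
  z^2 + 3*z - 40 = (z + 8)*(z - 5)
so the candidates are z = -8, z = 5.

Check the numerator P(z) = z^2 - z + 1 at each one:
  P(-8) = 73 ≠ 0, so z = -8 is a (simple) pole.
  P(5) = 21 ≠ 0, so z = 5 is a (simple) pole.

Poles of f: {-8, 5}

Final answer: {-8, 5}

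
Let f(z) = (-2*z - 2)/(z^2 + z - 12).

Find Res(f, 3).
Write f(z) = P(z)/Q(z) with P(z) = -2*z - 2 and Q(z) = z^2 + z - 12.
The denominator factors as Q(z) = (z + 4)*(z - 3), so z = 3 is a simple zero of Q and P is analytic there; z = 3 is therefore a simple pole and
  Res(f, z₀) = P(z₀)/Q'(z₀).

Q'(z) = 2*z + 1, so Q'(3) = 7.
P(3) = -8.

Res(f, 3) = (-8)/(7) = -8/7

Final answer: -8/7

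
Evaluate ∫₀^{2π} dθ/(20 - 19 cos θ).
Call the integral J. The integrand is 2π-periodic and we integrate over a full period, so shifting θ does not change the value (θ → θ + π flips the sign of the trig term). Hence
  J = ∫₀^{2π} dθ/(20 + 19 cos θ).
Put z = e^{iθ}: then cos θ = (z + 1/z)/2, dθ = dz/(iz), and z runs once counterclockwise around |z| = 1:
  J = ∮_{|z|=1} 1/(20 + 19*(z + 1/z)/2) · dz/(iz) = (2/i) ∮_{|z|=1} dz/(19*z^2 + 40*z + 19).
The roots of 19*z^2 + 40*z + 19 are z = (-20 ± sqrt(20^2 - 19^2))/19, with sqrt(39) = sqrt(39); their product is 1, so only z₊ = -20/19 + sqrt(39)/19 lies inside the unit circle (z₋ = -20/19 - sqrt(39)/19 lies outside).
z₊ is a simple zero of q(z) = 19*z^2 + 40*z + 19, so Res(1/q, z₊) = 1/q'(z₊) with q'(z) = 38*z + 40; and q'(z₊) = 19*(z₊ - z₋) = 2*sqrt(39).
Therefore J = (2/i) · 2πi · 1/(2*sqrt(39)) = 2*pi/(sqrt(39)) = 2*sqrt(39)*pi/39

Final answer: 2*sqrt(39)*pi/39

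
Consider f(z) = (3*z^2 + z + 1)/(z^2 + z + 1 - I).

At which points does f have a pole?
The singularities of f are the zeros of the denominator. Factoring,
  z^2 + z + 1 - I = (z - I)*(z + 1 + I)
so the candidates are z = I, z = -1 - I.

Check the numerator P(z) = 3*z^2 + z + 1 at each one:
  P(I) = -2 + I ≠ 0, so z = I is a (simple) pole.
  P(-1 - I) = 5*I ≠ 0, so z = -1 - I is a (simple) pole.

Poles of f: {-1 - I, I}

Final answer: {-1 - I, I}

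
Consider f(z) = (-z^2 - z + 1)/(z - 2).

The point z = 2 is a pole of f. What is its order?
Factor the denominator:
  z - 2 = (z - 2)

The numerator P(z) = -z^2 - z + 1 has P(2) = -5 ≠ 0, so no factor of (z - 2) cancels.
Near z = 2 we can therefore write f(z) = g(z)/(z - 2) with g analytic at 2 and g(2) ≠ 0 (g is just the numerator).

Hence z = 2 is a pole of order 1.

Final answer: 1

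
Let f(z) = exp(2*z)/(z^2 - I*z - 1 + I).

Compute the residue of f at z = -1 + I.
Write f(z) = P(z)/Q(z) with P(z) = exp(2*z) and Q(z) = z^2 - I*z - 1 + I.
The denominator factors as Q(z) = (z + 1 - I)*(z - 1), so z = -1 + I is a simple zero of Q and P is analytic there; z = -1 + I is therefore a simple pole and
  Res(f, z₀) = P(z₀)/Q'(z₀).

Q'(z) = 2*z - I, so Q'(-1 + I) = -2 + I.
P(-1 + I) = exp(-2 + 2*I).

Res(f, -1 + I) = (exp(-2 + 2*I))/(-2 + I) = (-2/5 - I/5)*exp(-2 + 2*I)

Final answer: (-2/5 - I/5)*exp(-2 + 2*I)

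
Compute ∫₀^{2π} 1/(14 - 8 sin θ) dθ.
sqrt(33)*pi/33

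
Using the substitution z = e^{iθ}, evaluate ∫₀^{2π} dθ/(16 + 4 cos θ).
Let J = ∫₀^{2π} dθ/(16 + 4 cos θ).
Put z = e^{iθ}: then cos θ = (z + 1/z)/2, dθ = dz/(iz), and z runs once counterclockwise around |z| = 1:
  J = ∮_{|z|=1} 1/(16 + 4*(z + 1/z)/2) · dz/(iz) = (2/i) ∮_{|z|=1} dz/(4*z^2 + 32*z + 4).
The roots of 4*z^2 + 32*z + 4 are z = (-16 ± sqrt(16^2 - 4^2))/4, with sqrt(240) = 4*sqrt(15); their product is 1, so only z₊ = -4 + sqrt(15) lies inside the unit circle (z₋ = -4 - sqrt(15) lies outside).
z₊ is a simple zero of q(z) = 4*z^2 + 32*z + 4, so Res(1/q, z₊) = 1/q'(z₊) with q'(z) = 8*z + 32; and q'(z₊) = 4*(z₊ - z₋) = 8*sqrt(15).
Therefore J = (2/i) · 2πi · 1/(8*sqrt(15)) = 2*pi/(4*sqrt(15)) = sqrt(15)*pi/30

Final answer: sqrt(15)*pi/30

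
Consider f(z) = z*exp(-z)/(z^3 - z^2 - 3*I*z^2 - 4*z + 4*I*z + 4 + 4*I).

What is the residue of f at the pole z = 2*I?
-I*exp(-2*I)/2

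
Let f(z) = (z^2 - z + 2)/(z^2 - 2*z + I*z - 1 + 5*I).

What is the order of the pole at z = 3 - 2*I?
Factor the denominator:
  z^2 - 2*z + I*z - 1 + 5*I = (z - 3 + 2*I)*(z + 1 - I)

The numerator P(z) = z^2 - z + 2 has P(3 - 2*I) = 4 - 10*I ≠ 0, so no factor of (z - 3 + 2*I) cancels.
Near z = 3 - 2*I we can therefore write f(z) = g(z)/(z - 3 + 2*I) with g analytic at 3 - 2*I and g(3 - 2*I) ≠ 0 (g is the numerator divided by the remaining denominator factors).

Hence z = 3 - 2*I is a pole of order 1.

Final answer: 1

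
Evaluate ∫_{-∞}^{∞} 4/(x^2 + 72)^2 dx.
Let f(z) = 4/(z^2 + 72)^2. The denominator has no real zeros and deg Q - deg P = 4 ≥ 2, so the integral of f over the upper semicircle |z| = R tends to 0 as R → ∞. Closing the contour in the upper half-plane,
  ∫_{-∞}^{∞} f(x) dx = 2πi · Σ Res(f, z_k)  over the poles with Im z_k > 0.

Zeros of the denominator: z^2 + 72 = 0 gives z = ±6*sqrt(2)*I.
Upper half-plane: z = 6*sqrt(2)*I (a pole of order 2).

Write f(z) = g(z)/(z - 6*sqrt(2)*I)^2 with g(z) = 4/(z + 6*sqrt(2)*I)^2. For a double pole, Res(f, z₀) = g'(z₀):
  g'(z) = -8/(z + 6*sqrt(2)*I)^3
  Res(f, 6*sqrt(2)*I) = g'(6*sqrt(2)*I) = -sqrt(2)*I/864

∫_{-∞}^{∞} f(x) dx = 2πi · (-sqrt(2)*I/864) = sqrt(2)*pi/432

Final answer: sqrt(2)*pi/432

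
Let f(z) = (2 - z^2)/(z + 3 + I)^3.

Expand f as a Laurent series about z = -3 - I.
Put w = z - (-3 - I), i.e. z = w - 3 - I. The denominator is w^3, so it suffices to rewrite the numerator in powers of w.

P(z) = 2 - z^2
P(w - 3 - I) = -6 - 6*I + (6 + 2*I)*w - w^2

Dividing each term by w^3:
  f = (-6 - 6*I)/w^3 + (6 + 2*I)/w^2 - 1/w

Substituting back w = z + 3 + I:
  f(z) = (-6 - 6*I)/(z + 3 + I)^3 + (6 + 2*I)/(z + 3 + I)^2 - 1/(z + 3 + I)

The series is finite because the numerator is a polynomial; the negative powers form the principal part, and the coefficient of 1/(z + 3 + I) gives Res(f, -3 - I) = -1.

Final answer: (-6 - 6*I)/(z + 3 + I)^3 + (6 + 2*I)/(z + 3 + I)^2 - 1/(z + 3 + I)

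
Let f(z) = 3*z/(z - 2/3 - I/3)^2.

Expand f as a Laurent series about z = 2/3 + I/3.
(2 + I)/(z - 2/3 - I/3)^2 + 3/(z - 2/3 - I/3)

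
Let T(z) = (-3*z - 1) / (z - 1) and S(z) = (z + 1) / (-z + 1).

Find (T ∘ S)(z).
(T ∘ S)(z) = T(S(z)) = ((-3)*S(z) + (-1))/((1)*S(z) + (-1)). Multiply numerator and denominator by -z + 1:
  numerator:   (-3)*(z + 1) + (-1)*(-z + 1) = -2*z - 4
  denominator: (1)*(z + 1) + (-1)*(-z + 1) = 2*z
(T ∘ S)(z) = (-2*z - 4)/(2*z) = (-z - 2)/(z)

Final answer: (-z - 2)/(z)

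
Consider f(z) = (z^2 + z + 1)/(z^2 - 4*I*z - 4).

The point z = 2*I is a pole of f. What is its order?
Factor the denominator:
  z^2 - 4*I*z - 4 = (z - 2*I)^2

The numerator P(z) = z^2 + z + 1 has P(2*I) = -3 + 2*I ≠ 0, so no factor of (z - 2*I) cancels.
Near z = 2*I we can therefore write f(z) = g(z)/(z - 2*I)^2 with g analytic at 2*I and g(2*I) ≠ 0 (g is just the numerator).

Hence z = 2*I is a pole of order 2.

Final answer: 2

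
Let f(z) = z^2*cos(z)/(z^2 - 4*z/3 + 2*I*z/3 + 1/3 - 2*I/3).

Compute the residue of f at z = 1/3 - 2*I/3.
Write f(z) = P(z)/Q(z) with P(z) = z^2*cos(z) and Q(z) = z^2 - 4*z/3 + 2*I*z/3 + 1/3 - 2*I/3.
The denominator factors as Q(z) = (z - 1/3 + 2*I/3)*(z - 1), so z = 1/3 - 2*I/3 is a simple zero of Q and P is analytic there; z = 1/3 - 2*I/3 is therefore a simple pole and
  Res(f, z₀) = P(z₀)/Q'(z₀).

Q'(z) = 2*z - 4/3 + 2*I/3, so Q'(1/3 - 2*I/3) = -2/3 - 2*I/3.
P(1/3 - 2*I/3) = (-1/3 - 4*I/9)*cos(1/3 - 2*I/3).

Res(f, 1/3 - 2*I/3) = ((-1/3 - 4*I/9)*cos(1/3 - 2*I/3))/(-2/3 - 2*I/3) = (7/12 + I/12)*cos(1/3 - 2*I/3)

Final answer: (7/12 + I/12)*cos(1/3 - 2*I/3)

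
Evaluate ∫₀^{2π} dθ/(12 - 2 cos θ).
sqrt(35)*pi/35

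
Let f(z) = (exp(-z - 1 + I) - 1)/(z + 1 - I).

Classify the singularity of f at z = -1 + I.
Let u = z + 1 - I. The exponent is -z - 1 + I = -u, so
  f = (e^(-u) - 1)/u = ((-u) + (-u)^2/2 + (-u)^3/6 + ...)/u = -1 + (1/2)*u + (-1/6)*u^2 + ...
The Laurent expansion about u = 0 has no negative powers; equivalently lim_{z→-1 + I} f(z) = -1 exists and is finite.
So the singularity is removable.

Final answer: removable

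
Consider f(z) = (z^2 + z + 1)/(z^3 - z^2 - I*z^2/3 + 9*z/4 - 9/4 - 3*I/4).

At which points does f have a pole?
The singularities of f are the zeros of the denominator. Factoring,
  z^3 - z^2 - I*z^2/3 + 9*z/4 - 9/4 - 3*I/4 = (z + 3*I/2)*(z - 1 - I/3)*(z - 3*I/2)
so the candidates are z = -3*I/2, z = 1 + I/3, z = 3*I/2.

Check the numerator P(z) = z^2 + z + 1 at each one:
  P(-3*I/2) = -5/4 - 3*I/2 ≠ 0, so z = -3*I/2 is a (simple) pole.
  P(1 + I/3) = 26/9 + I ≠ 0, so z = 1 + I/3 is a (simple) pole.
  P(3*I/2) = -5/4 + 3*I/2 ≠ 0, so z = 3*I/2 is a (simple) pole.

Poles of f: {-3*I/2, 3*I/2, 1 + I/3}

Final answer: {-3*I/2, 3*I/2, 1 + I/3}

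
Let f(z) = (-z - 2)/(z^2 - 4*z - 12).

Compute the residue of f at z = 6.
Write f(z) = P(z)/Q(z) with P(z) = -z - 2 and Q(z) = z^2 - 4*z - 12.
The denominator factors as Q(z) = (z + 2)*(z - 6), so z = 6 is a simple zero of Q and P is analytic there; z = 6 is therefore a simple pole and
  Res(f, z₀) = P(z₀)/Q'(z₀).

Q'(z) = 2*z - 4, so Q'(6) = 8.
P(6) = -8.

Res(f, 6) = (-8)/(8) = -1

Final answer: -1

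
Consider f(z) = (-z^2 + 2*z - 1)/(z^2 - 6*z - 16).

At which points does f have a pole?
The singularities of f are the zeros of the denominator. Factoring,
  z^2 - 6*z - 16 = (z - 8)*(z + 2)
so the candidates are z = 8, z = -2.

Check the numerator P(z) = -z^2 + 2*z - 1 at each one:
  P(8) = -49 ≠ 0, so z = 8 is a (simple) pole.
  P(-2) = -9 ≠ 0, so z = -2 is a (simple) pole.

Poles of f: {-2, 8}

Final answer: {-2, 8}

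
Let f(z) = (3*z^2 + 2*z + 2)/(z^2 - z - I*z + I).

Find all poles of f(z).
The singularities of f are the zeros of the denominator. Factoring,
  z^2 - z - I*z + I = (z - I)*(z - 1)
so the candidates are z = I, z = 1.

Check the numerator P(z) = 3*z^2 + 2*z + 2 at each one:
  P(I) = -1 + 2*I ≠ 0, so z = I is a (simple) pole.
  P(1) = 7 ≠ 0, so z = 1 is a (simple) pole.

Poles of f: {I, 1}

Final answer: {I, 1}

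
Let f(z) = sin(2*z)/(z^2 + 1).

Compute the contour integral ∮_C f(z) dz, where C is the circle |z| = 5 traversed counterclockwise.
By the residue theorem, ∮_C f(z) dz = 2πi · (sum of the residues of f at the poles inside |z| = 5).

The denominator factors as (z - I)*(z + I), so the singularities of f are simple poles at z = I, z = -I.
  |I|² = 1 < 25 = 5², so this pole is inside the contour.
  |-I|² = 1 < 25 = 5², so this pole is inside the contour.

With P(z) = sin(2*z) and Q(z) = z^2 + 1, each pole is simple, so Res(f, z₀) = P(z₀)/Q'(z₀) with Q'(z) = 2*z.
  Res(f, I) = P(I)/Q'(I) = (I*sinh(2))/(2*I) = sinh(2)/2
  Res(f, -I) = P(-I)/Q'(-I) = (-I*sinh(2))/(-2*I) = sinh(2)/2

Sum of residues inside C: sinh(2)
∮_C f(z) dz = 2πi · (sinh(2)) = 2*I*pi*sinh(2)

Final answer: 2*I*pi*sinh(2)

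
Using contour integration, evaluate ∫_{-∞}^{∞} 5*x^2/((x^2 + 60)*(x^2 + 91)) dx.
Let f(z) = 5*z^2/((z^2 + 60)*(z^2 + 91)). The denominator has no real zeros and deg Q - deg P = 2 ≥ 2, so the integral of f over the upper semicircle |z| = R tends to 0 as R → ∞. Closing the contour in the upper half-plane,
  ∫_{-∞}^{∞} f(x) dx = 2πi · Σ Res(f, z_k)  over the poles with Im z_k > 0.

Zeros of the denominator: z^2 + 91 = 0 gives z = ±sqrt(91)*I; z^2 + 60 = 0 gives z = ±2*sqrt(15)*I.
Upper half-plane: z = 2*sqrt(15)*I, z = sqrt(91)*I (simple).

Each pole is a simple zero of Q(z) = z^4 + 151*z^2 + 5460, so Res(f, z₀) = P(z₀)/Q'(z₀) with P(z) = 5*z^2, Q'(z) = 4*z^3 + 302*z:
  Res(f, 2*sqrt(15)*I) = (-300)/(124*sqrt(15)*I) = 5*sqrt(15)*I/31
  Res(f, sqrt(91)*I) = (-455)/(-62*sqrt(91)*I) = -5*sqrt(91)*I/62

Sum of residues: 5*I*(-sqrt(91) + 2*sqrt(15))/62
∫_{-∞}^{∞} f(x) dx = 2πi · (5*I*(-sqrt(91) + 2*sqrt(15))/62) = 5*pi*(-2*sqrt(15) + sqrt(91))/31

Final answer: 5*pi*(-2*sqrt(15) + sqrt(91))/31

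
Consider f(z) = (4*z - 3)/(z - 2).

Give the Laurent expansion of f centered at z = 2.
Put w = z - (2), i.e. z = w + 2. The denominator is w, so it suffices to rewrite the numerator in powers of w.

P(z) = 4*z - 3
P(w + 2) = 5 + 4*w

Dividing each term by w:
  f = 5/w + 4

Substituting back w = z - 2:
  f(z) = 5/(z - 2) + 4

The series is finite because the numerator is a polynomial; the negative powers form the principal part, and the coefficient of 1/(z - 2) gives Res(f, 2) = 5.

Final answer: 5/(z - 2) + 4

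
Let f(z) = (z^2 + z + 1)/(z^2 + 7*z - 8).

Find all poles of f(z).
{-8, 1}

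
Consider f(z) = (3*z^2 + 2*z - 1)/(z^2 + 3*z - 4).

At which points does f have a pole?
The singularities of f are the zeros of the denominator. Factoring,
  z^2 + 3*z - 4 = (z + 4)*(z - 1)
so the candidates are z = -4, z = 1.

Check the numerator P(z) = 3*z^2 + 2*z - 1 at each one:
  P(-4) = 39 ≠ 0, so z = -4 is a (simple) pole.
  P(1) = 4 ≠ 0, so z = 1 is a (simple) pole.

Poles of f: {-4, 1}

Final answer: {-4, 1}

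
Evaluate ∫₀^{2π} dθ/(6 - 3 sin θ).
Call the integral J. The integrand is 2π-periodic and we integrate over a full period, so shifting θ does not change the value (θ → θ + π/2 turns sin θ into cos θ; θ → θ + π flips the sign of the trig term). Hence
  J = ∫₀^{2π} dθ/(6 + 3 cos θ).
Put z = e^{iθ}: then cos θ = (z + 1/z)/2, dθ = dz/(iz), and z runs once counterclockwise around |z| = 1:
  J = ∮_{|z|=1} 1/(6 + 3*(z + 1/z)/2) · dz/(iz) = (2/i) ∮_{|z|=1} dz/(3*z^2 + 12*z + 3).
The roots of 3*z^2 + 12*z + 3 are z = (-6 ± sqrt(6^2 - 3^2))/3, with sqrt(27) = 3*sqrt(3); their product is 1, so only z₊ = -2 + sqrt(3) lies inside the unit circle (z₋ = -2 - sqrt(3) lies outside).
z₊ is a simple zero of q(z) = 3*z^2 + 12*z + 3, so Res(1/q, z₊) = 1/q'(z₊) with q'(z) = 6*z + 12; and q'(z₊) = 3*(z₊ - z₋) = 6*sqrt(3).
Therefore J = (2/i) · 2πi · 1/(6*sqrt(3)) = 2*pi/(3*sqrt(3)) = 2*sqrt(3)*pi/9

Final answer: 2*sqrt(3)*pi/9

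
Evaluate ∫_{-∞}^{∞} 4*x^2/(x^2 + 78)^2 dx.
sqrt(78)*pi/39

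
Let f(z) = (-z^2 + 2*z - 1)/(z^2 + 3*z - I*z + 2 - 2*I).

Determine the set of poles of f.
{-2, -1 + I}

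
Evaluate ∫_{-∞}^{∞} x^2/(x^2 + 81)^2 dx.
pi/18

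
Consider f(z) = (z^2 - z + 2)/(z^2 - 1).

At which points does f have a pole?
The singularities of f are the zeros of the denominator. Factoring,
  z^2 - 1 = (z - 1)*(z + 1)
so the candidates are z = 1, z = -1.

Check the numerator P(z) = z^2 - z + 2 at each one:
  P(1) = 2 ≠ 0, so z = 1 is a (simple) pole.
  P(-1) = 4 ≠ 0, so z = -1 is a (simple) pole.

Poles of f: {-1, 1}

Final answer: {-1, 1}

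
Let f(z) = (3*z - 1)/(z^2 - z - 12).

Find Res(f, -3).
Write f(z) = P(z)/Q(z) with P(z) = 3*z - 1 and Q(z) = z^2 - z - 12.
The denominator factors as Q(z) = (z + 3)*(z - 4), so z = -3 is a simple zero of Q and P is analytic there; z = -3 is therefore a simple pole and
  Res(f, z₀) = P(z₀)/Q'(z₀).

Q'(z) = 2*z - 1, so Q'(-3) = -7.
P(-3) = -10.

Res(f, -3) = (-10)/(-7) = 10/7

Final answer: 10/7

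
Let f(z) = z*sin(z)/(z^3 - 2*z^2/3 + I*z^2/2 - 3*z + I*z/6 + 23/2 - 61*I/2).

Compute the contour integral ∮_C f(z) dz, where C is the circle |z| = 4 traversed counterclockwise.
By the residue theorem, ∮_C f(z) dz = 2πi · (sum of the residues of f at the poles inside |z| = 4).

The denominator factors as (z - 3 - 3*I/2)*(z + 3 - I)*(z - 2/3 + 3*I), so the singularities of f are simple poles at z = 3 + 3*I/2, z = -3 + I, z = 2/3 - 3*I.
  |3 + 3*I/2|² = 45/4 < 16 = 4², so this pole is inside the contour.
  |-3 + I|² = 10 < 16 = 4², so this pole is inside the contour.
  |2/3 - 3*I|² = 85/9 < 16 = 4², so this pole is inside the contour.

With P(z) = z*sin(z) and Q(z) = z^3 - 2*z^2/3 + I*z^2/2 - 3*z + I*z/6 + 23/2 - 61*I/2, each pole is simple, so Res(f, z₀) = P(z₀)/Q'(z₀) with Q'(z) = 3*z^2 - 4*z/3 + I*z - 3 + I/6.
  Res(f, 3 + 3*I/2) = P(3 + 3*I/2)/Q'(3 + 3*I/2) = ((3 + 3*I/2)*sin(3 + 3*I/2))/(47/4 + 169*I/6) = (2232/26825 - 1926*I/26825)*sin(3 + 3*I/2)
  Res(f, -3 + I) = P(-3 + I)/Q'(-3 + I) = ((3 - I)*sin(3 - I))/(24 - 133*I/6) = (678/7685 + 306*I/7685)*sin(3 - I)
  Res(f, 2/3 - 3*I) = P(2/3 - 3*I)/Q'(2/3 - 3*I) = ((2/3 - 3*I)*sin(2/3 - 3*I))/(-239/9 - 43*I/6) = (246/49025 + 5472*I/49025)*sin(2/3 - 3*I)

Sum of residues inside C: (2232/26825 - 1926*I/26825)*sin(3 + 3*I/2) + (678/7685 + 306*I/7685)*sin(3 - I) + (246/49025 + 5472*I/49025)*sin(2/3 - 3*I)
∮_C f(z) dz = 2πi · ((2232/26825 - 1926*I/26825)*sin(3 + 3*I/2) + (678/7685 + 306*I/7685)*sin(3 - I) + (246/49025 + 5472*I/49025)*sin(2/3 - 3*I)) = pi*(3852/26825 + 4464*I/26825)*sin(3 + 3*I/2) + pi*(-612/7685 + 1356*I/7685)*sin(3 - I) + pi*(-10944/49025 + 492*I/49025)*sin(2/3 - 3*I)

Final answer: pi*(3852/26825 + 4464*I/26825)*sin(3 + 3*I/2) + pi*(-612/7685 + 1356*I/7685)*sin(3 - I) + pi*(-10944/49025 + 492*I/49025)*sin(2/3 - 3*I)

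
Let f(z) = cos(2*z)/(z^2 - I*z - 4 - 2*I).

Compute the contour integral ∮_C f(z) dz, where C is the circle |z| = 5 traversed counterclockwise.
pi*(2/17 + 8*I/17)*cos(4 + 2*I) + pi*(-2/17 - 8*I/17)*cos(4)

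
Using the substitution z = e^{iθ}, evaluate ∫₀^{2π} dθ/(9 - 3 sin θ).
Call the integral J. The integrand is 2π-periodic and we integrate over a full period, so shifting θ does not change the value (θ → θ + π/2 turns sin θ into cos θ; θ → θ + π flips the sign of the trig term). Hence
  J = ∫₀^{2π} dθ/(9 + 3 cos θ).
Put z = e^{iθ}: then cos θ = (z + 1/z)/2, dθ = dz/(iz), and z runs once counterclockwise around |z| = 1:
  J = ∮_{|z|=1} 1/(9 + 3*(z + 1/z)/2) · dz/(iz) = (2/i) ∮_{|z|=1} dz/(3*z^2 + 18*z + 3).
The roots of 3*z^2 + 18*z + 3 are z = (-9 ± sqrt(9^2 - 3^2))/3, with sqrt(72) = 6*sqrt(2); their product is 1, so only z₊ = -3 + 2*sqrt(2) lies inside the unit circle (z₋ = -3 - 2*sqrt(2) lies outside).
z₊ is a simple zero of q(z) = 3*z^2 + 18*z + 3, so Res(1/q, z₊) = 1/q'(z₊) with q'(z) = 6*z + 18; and q'(z₊) = 3*(z₊ - z₋) = 12*sqrt(2).
Therefore J = (2/i) · 2πi · 1/(12*sqrt(2)) = 2*pi/(6*sqrt(2)) = sqrt(2)*pi/6

Final answer: sqrt(2)*pi/6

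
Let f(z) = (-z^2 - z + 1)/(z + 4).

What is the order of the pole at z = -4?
Factor the denominator:
  z + 4 = (z + 4)

The numerator P(z) = -z^2 - z + 1 has P(-4) = -11 ≠ 0, so no factor of (z + 4) cancels.
Near z = -4 we can therefore write f(z) = g(z)/(z + 4) with g analytic at -4 and g(-4) ≠ 0 (g is just the numerator).

Hence z = -4 is a pole of order 1.

Final answer: 1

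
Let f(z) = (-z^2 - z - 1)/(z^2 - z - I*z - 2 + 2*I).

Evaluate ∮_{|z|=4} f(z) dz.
pi*(2 - 4*I)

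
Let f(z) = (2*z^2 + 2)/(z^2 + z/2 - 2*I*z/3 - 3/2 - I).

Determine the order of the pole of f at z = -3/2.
1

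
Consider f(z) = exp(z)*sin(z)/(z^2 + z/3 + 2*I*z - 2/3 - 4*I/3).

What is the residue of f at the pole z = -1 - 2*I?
Write f(z) = P(z)/Q(z) with P(z) = exp(z)*sin(z) and Q(z) = z^2 + z/3 + 2*I*z - 2/3 - 4*I/3.
The denominator factors as Q(z) = (z + 1 + 2*I)*(z - 2/3), so z = -1 - 2*I is a simple zero of Q and P is analytic there; z = -1 - 2*I is therefore a simple pole and
  Res(f, z₀) = P(z₀)/Q'(z₀).

Q'(z) = 2*z + 1/3 + 2*I, so Q'(-1 - 2*I) = -5/3 - 2*I.
P(-1 - 2*I) = -exp(-1 - 2*I)*sin(1 + 2*I).

Res(f, -1 - 2*I) = (-exp(-1 - 2*I)*sin(1 + 2*I))/(-5/3 - 2*I) = (15/61 - 18*I/61)*exp(-1 - 2*I)*sin(1 + 2*I)

Final answer: (15/61 - 18*I/61)*exp(-1 - 2*I)*sin(1 + 2*I)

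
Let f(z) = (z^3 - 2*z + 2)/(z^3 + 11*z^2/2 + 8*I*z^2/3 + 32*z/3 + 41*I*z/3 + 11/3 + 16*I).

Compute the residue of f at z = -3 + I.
Write f(z) = P(z)/Q(z) with P(z) = z^3 - 2*z + 2 and Q(z) = z^3 + 11*z^2/2 + 8*I*z^2/3 + 32*z/3 + 41*I*z/3 + 11/3 + 16*I.
The denominator factors as Q(z) = (z + 1 + 3*I)*(z + 3 - I)*(z + 3/2 + 2*I/3), so z = -3 + I is a simple zero of Q and P is analytic there; z = -3 + I is therefore a simple pole and
  Res(f, z₀) = P(z₀)/Q'(z₀).

Q'(z) = 3*z^2 + 11*z + 16*I*z/3 + 32/3 + 41*I/3, so Q'(-3 + I) = -11/3 - 28*I/3.
P(-3 + I) = -10 + 24*I.

Res(f, -3 + I) = (-10 + 24*I)/(-11/3 - 28*I/3) = -1686/905 - 1632*I/905

Final answer: -1686/905 - 1632*I/905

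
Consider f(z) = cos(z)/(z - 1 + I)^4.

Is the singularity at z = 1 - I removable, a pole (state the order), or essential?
Write f(z) = g(z)/(z - 1 + I)^4 with g(z) = cos(z).
g is entire and g(1 - I) = cos(1 - I) ≠ 0, so no factor of (z - 1 + I) cancels: the Laurent expansion of f about z = 1 - I starts at the power -4, i.e. lim_{z→z₀} (z - z₀)^4 f(z) = cos(1 - I) is finite and nonzero.
So z = 1 - I is a pole of order 4.

Final answer: pole of order 4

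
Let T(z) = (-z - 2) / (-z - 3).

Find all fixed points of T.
{-sqrt(3) - 1, -1 + sqrt(3)}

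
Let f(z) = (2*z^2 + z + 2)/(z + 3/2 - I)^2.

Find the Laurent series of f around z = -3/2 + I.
(3 - 5*I)/(z + 3/2 - I)^2 + (-5 + 4*I)/(z + 3/2 - I) + 2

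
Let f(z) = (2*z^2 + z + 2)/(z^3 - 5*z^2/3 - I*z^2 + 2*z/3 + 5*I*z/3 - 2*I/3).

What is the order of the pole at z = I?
1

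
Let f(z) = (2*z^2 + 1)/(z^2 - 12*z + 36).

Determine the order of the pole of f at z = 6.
Factor the denominator:
  z^2 - 12*z + 36 = (z - 6)^2

The numerator P(z) = 2*z^2 + 1 has P(6) = 73 ≠ 0, so no factor of (z - 6) cancels.
Near z = 6 we can therefore write f(z) = g(z)/(z - 6)^2 with g analytic at 6 and g(6) ≠ 0 (g is just the numerator).

Hence z = 6 is a pole of order 2.

Final answer: 2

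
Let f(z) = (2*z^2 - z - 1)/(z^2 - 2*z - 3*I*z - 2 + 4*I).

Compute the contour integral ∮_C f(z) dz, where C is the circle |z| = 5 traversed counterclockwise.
By the residue theorem, ∮_C f(z) dz = 2πi · (sum of the residues of f at the poles inside |z| = 5).

The denominator factors as (z - 2*I)*(z - 2 - I), so the singularities of f are simple poles at z = 2*I, z = 2 + I.
  |2*I|² = 4 < 25 = 5², so this pole is inside the contour.
  |2 + I|² = 5 < 25 = 5², so this pole is inside the contour.

With P(z) = 2*z^2 - z - 1 and Q(z) = z^2 - 2*z - 3*I*z - 2 + 4*I, each pole is simple, so Res(f, z₀) = P(z₀)/Q'(z₀) with Q'(z) = 2*z - 2 - 3*I.
  Res(f, 2*I) = P(2*I)/Q'(2*I) = (-9 - 2*I)/(-2 + I) = 16/5 + 13*I/5
  Res(f, 2 + I) = P(2 + I)/Q'(2 + I) = (3 + 7*I)/(2 - I) = -1/5 + 17*I/5

Sum of residues inside C: 3 + 6*I
∮_C f(z) dz = 2πi · (3 + 6*I) = pi*(-12 + 6*I)

Final answer: pi*(-12 + 6*I)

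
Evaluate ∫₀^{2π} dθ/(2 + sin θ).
2*sqrt(3)*pi/3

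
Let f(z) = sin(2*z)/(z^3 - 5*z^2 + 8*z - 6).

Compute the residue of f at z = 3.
sin(6)/5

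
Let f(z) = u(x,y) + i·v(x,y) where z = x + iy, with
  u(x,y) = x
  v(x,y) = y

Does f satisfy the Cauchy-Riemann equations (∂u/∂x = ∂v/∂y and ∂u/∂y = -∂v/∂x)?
∂u/∂x = 1
∂v/∂y = 1
∂u/∂y = 0
∂v/∂x = 0
∂u/∂x = ∂v/∂y and ∂u/∂y = -∂v/∂x hold identically; f is analytic.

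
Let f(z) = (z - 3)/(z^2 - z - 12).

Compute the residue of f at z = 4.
Write f(z) = P(z)/Q(z) with P(z) = z - 3 and Q(z) = z^2 - z - 12.
The denominator factors as Q(z) = (z - 4)*(z + 3), so z = 4 is a simple zero of Q and P is analytic there; z = 4 is therefore a simple pole and
  Res(f, z₀) = P(z₀)/Q'(z₀).

Q'(z) = 2*z - 1, so Q'(4) = 7.
P(4) = 1.

Res(f, 4) = (1)/(7) = 1/7

Final answer: 1/7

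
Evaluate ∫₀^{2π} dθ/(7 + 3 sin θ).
sqrt(10)*pi/10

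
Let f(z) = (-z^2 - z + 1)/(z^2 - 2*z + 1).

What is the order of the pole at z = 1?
Factor the denominator:
  z^2 - 2*z + 1 = (z - 1)^2

The numerator P(z) = -z^2 - z + 1 has P(1) = -1 ≠ 0, so no factor of (z - 1) cancels.
Near z = 1 we can therefore write f(z) = g(z)/(z - 1)^2 with g analytic at 1 and g(1) ≠ 0 (g is just the numerator).

Hence z = 1 is a pole of order 2.

Final answer: 2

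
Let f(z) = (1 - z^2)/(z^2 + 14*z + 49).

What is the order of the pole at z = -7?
Factor the denominator:
  z^2 + 14*z + 49 = (z + 7)^2

The numerator P(z) = 1 - z^2 has P(-7) = -48 ≠ 0, so no factor of (z + 7) cancels.
Near z = -7 we can therefore write f(z) = g(z)/(z + 7)^2 with g analytic at -7 and g(-7) ≠ 0 (g is just the numerator).

Hence z = -7 is a pole of order 2.

Final answer: 2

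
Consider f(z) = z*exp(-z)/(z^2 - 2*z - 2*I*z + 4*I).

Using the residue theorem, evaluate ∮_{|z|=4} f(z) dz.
pi*(1 + I)*exp(-2*I) + pi*(-1 + I)*exp(-2)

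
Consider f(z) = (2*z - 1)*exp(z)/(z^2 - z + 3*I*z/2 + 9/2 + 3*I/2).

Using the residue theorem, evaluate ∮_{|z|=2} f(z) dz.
pi*(-12/85 + 116*I/85)*exp(3*I/2)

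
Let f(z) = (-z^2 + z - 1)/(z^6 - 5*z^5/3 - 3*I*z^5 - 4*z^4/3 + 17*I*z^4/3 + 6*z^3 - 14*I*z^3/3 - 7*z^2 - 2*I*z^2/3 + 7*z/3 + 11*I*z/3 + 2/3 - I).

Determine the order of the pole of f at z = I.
Factor the denominator:
  z^6 - 5*z^5/3 - 3*I*z^5 - 4*z^4/3 + 17*I*z^4/3 + 6*z^3 - 14*I*z^3/3 - 7*z^2 - 2*I*z^2/3 + 7*z/3 + 11*I*z/3 + 2/3 - I = (z - I)^4*(z - 1)*(z - 2/3 + I)

The numerator P(z) = -z^2 + z - 1 has P(I) = I ≠ 0, so no factor of (z - I) cancels.
Near z = I we can therefore write f(z) = g(z)/(z - I)^4 with g analytic at I and g(I) ≠ 0 (g is the numerator divided by the remaining denominator factors).

Hence z = I is a pole of order 4.

Final answer: 4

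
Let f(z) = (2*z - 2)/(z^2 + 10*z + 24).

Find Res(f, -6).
Write f(z) = P(z)/Q(z) with P(z) = 2*z - 2 and Q(z) = z^2 + 10*z + 24.
The denominator factors as Q(z) = (z + 6)*(z + 4), so z = -6 is a simple zero of Q and P is analytic there; z = -6 is therefore a simple pole and
  Res(f, z₀) = P(z₀)/Q'(z₀).

Q'(z) = 2*z + 10, so Q'(-6) = -2.
P(-6) = -14.

Res(f, -6) = (-14)/(-2) = 7

Final answer: 7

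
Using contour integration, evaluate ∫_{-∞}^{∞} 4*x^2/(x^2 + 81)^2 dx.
Let f(z) = 4*z^2/(z^2 + 81)^2. The denominator has no real zeros and deg Q - deg P = 2 ≥ 2, so the integral of f over the upper semicircle |z| = R tends to 0 as R → ∞. Closing the contour in the upper half-plane,
  ∫_{-∞}^{∞} f(x) dx = 2πi · Σ Res(f, z_k)  over the poles with Im z_k > 0.

Zeros of the denominator: z^2 + 81 = 0 gives z = ±9*I.
Upper half-plane: z = 9*I (a pole of order 2).

Write f(z) = g(z)/(z - 9*I)^2 with g(z) = 4*z^2/(z + 9*I)^2. For a double pole, Res(f, z₀) = g'(z₀):
  g'(z) = 72*I*z/(z + 9*I)^3
  Res(f, 9*I) = g'(9*I) = -I/9

∫_{-∞}^{∞} f(x) dx = 2πi · (-I/9) = 2*pi/9

Final answer: 2*pi/9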